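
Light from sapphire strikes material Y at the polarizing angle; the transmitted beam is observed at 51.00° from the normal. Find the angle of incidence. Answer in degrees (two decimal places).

θ_B ≈ 39.00°

Since the reflected and refracted rays are at right angles at the polarizing angle, θ_B + θ_t = 90°.
θ_B = 90° − 51.00° = 39.00°.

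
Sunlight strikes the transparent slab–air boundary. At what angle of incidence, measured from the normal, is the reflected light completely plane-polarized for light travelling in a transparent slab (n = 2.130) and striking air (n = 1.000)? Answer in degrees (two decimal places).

At Brewster's angle the reflected and refracted rays are perpendicular, which with Snell's law gives tan θ_B = n₂/n₁.
tan θ_B = n₂/n₁ = 1.000/2.130 = 0.4695. Taking the arctangent, θ_B = 25.15°.

θ_B ≈ 25.15°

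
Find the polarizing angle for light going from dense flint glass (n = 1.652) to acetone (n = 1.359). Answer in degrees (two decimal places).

θ_B ≈ 39.44°

Brewster's condition: tan θ_B = n₂/n₁ = 1.359/1.652 = 0.8226.
So θ_B = arctan 0.8226 = 39.44°.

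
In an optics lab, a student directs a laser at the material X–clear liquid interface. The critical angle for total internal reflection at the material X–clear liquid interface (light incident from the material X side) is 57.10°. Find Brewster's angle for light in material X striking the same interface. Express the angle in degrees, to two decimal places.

θ_B ≈ 40.02°

sin θ_c = n₂/n₁, so n₂/n₁ = sin 57.10° = 0.8396.
Brewster: tan θ_B = n₂/n₁ = 0.8396.
θ_B = arctan(0.8396) = 40.02°.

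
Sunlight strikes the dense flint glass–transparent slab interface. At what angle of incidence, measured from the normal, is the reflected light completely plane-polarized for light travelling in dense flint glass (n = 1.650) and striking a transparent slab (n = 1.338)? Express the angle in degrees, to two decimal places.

θ_B ≈ 39.04°

Here n₂/n₁ = 1.338/1.650 = 0.8109, and Brewster's law gives tan θ_B = n₂/n₁.
So θ_B = arctan 0.8109 = 39.04°.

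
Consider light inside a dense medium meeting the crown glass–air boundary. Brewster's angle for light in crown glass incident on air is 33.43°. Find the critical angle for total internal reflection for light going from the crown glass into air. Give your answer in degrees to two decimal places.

θ_c ≈ 41.31°

n₂/n₁ = tan 33.43° = 0.6601; the critical angle satisfies sin θ_c = n₂/n₁.
θ_c = arcsin(0.6601) = 41.31°.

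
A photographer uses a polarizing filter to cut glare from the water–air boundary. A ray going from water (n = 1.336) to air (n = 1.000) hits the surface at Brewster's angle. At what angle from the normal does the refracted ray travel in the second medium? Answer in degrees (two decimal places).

θ_t ≈ 53.19°

tan θ_B = n₂/n₁ = 1.000/1.336 = 0.7485, so θ_B = 36.81°.
The refracted ray is perpendicular to the reflected ray, so θ_t = 90° − θ_B = 53.19°.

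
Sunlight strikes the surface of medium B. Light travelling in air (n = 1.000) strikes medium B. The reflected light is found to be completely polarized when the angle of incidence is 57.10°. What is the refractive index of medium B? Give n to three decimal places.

Full polarization of the reflected beam means tan θ_B = n₂/n₁, where n₁ is the incident medium (air).
n₂ = n₁ tan θ_B = 1.000 × tan 57.10° = 1.546.

n ≈ 1.546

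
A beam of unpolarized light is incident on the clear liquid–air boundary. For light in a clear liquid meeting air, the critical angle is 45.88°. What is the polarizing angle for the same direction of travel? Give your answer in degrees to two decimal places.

At the critical angle sin θ_c = n₂/n₁, giving n₂/n₁ = sin 45.88° = 0.7179.
Then tan θ_B = n₂/n₁ = 0.7179, so θ_B = arctan 0.7179 = 35.67°.

θ_B ≈ 35.67°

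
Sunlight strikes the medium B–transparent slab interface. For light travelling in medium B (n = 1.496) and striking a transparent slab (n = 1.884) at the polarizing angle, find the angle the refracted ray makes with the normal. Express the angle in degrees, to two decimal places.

θ_t ≈ 38.45°

First find Brewster's angle: tan θ_B = 1.884/1.496 = 1.2594, giving θ_B = 51.55°.
The refracted ray is perpendicular to the reflected ray, so θ_t = 90° − θ_B = 38.45°.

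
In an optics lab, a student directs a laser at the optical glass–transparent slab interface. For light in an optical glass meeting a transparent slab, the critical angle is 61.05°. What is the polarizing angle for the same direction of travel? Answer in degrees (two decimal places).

θ_B ≈ 41.19°

n₂/n₁ = sin θ_c = sin 61.05° = 0.8750.
tan θ_B equals the same ratio, so θ_B = arctan(0.8750) = 41.19°.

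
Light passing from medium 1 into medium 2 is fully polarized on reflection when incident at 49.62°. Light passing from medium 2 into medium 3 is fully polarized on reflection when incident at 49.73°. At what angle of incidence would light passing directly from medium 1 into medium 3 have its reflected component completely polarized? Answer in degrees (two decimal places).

θ_B ≈ 54.23°

Each Brewster angle gives a ratio: n₂/n₁ = tan 49.62° = 1.1758, n₃/n₂ = tan 49.73° = 1.1804.
So n₃/n₁ = (n₂/n₁)(n₃/n₂) = 1.1758 × 1.1804 = 1.3880.
θ_B(1→3) = arctan(1.3880) = 54.23°.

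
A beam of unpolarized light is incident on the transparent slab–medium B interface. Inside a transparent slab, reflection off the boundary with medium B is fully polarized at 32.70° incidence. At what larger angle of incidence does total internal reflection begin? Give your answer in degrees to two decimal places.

n₂/n₁ = tan 32.70° = 0.6420; the critical angle satisfies sin θ_c = n₂/n₁.
θ_c = arcsin(0.6420) = 39.94°.

θ_c ≈ 39.94°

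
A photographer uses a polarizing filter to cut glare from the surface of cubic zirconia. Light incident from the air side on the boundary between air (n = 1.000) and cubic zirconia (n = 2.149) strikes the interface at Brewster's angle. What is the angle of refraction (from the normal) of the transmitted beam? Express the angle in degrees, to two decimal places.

θ_B = arctan(n₂/n₁) = arctan(2.149/1.000) = 65.05°.
Since θ_B + θ_t = 90° at Brewster incidence, θ_t = 90° − 65.05° = 24.95°.

θ_t ≈ 24.95°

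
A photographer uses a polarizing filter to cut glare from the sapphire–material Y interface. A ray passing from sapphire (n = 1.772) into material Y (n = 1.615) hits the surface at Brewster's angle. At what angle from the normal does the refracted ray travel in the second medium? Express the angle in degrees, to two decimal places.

θ_B = arctan(n₂/n₁) = arctan(1.615/1.772) = 42.35°.
At Brewster's angle the reflected and refracted rays are perpendicular, so θ_t = 90° − θ_B = 90° − 42.35° = 47.65°.

θ_t ≈ 47.65°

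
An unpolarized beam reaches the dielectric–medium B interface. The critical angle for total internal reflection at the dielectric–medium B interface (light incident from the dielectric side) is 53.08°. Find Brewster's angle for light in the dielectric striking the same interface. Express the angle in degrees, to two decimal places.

θ_B ≈ 38.64°

n₂/n₁ = sin θ_c = sin 53.08° = 0.7995.
tan θ_B equals the same ratio, so θ_B = arctan(0.7995) = 38.64°.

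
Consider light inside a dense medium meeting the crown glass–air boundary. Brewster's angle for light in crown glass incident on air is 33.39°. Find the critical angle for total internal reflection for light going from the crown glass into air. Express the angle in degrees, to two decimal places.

tan θ_B = n₂/n₁ = tan 33.39° = 0.6591.
Total internal reflection: sin θ_c = n₂/n₁ = 0.6591.
θ_c = arcsin(0.6591) = 41.23°.

θ_c ≈ 41.23°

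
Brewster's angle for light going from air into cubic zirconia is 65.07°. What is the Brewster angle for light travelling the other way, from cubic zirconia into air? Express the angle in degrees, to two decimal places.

The two Brewster angles are complementary: θ_B' = 90° − θ_B = 90° − 65.07° = 24.93°.

θ_B' ≈ 24.93°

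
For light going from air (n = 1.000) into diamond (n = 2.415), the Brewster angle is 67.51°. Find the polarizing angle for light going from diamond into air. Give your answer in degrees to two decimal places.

θ_B' ≈ 22.49°

tan θ_B' = n₁/n₂ = 1/tan θ_B, so θ_B' = 90° − θ_B.
θ_B' = 90° − 67.51° = 22.49°.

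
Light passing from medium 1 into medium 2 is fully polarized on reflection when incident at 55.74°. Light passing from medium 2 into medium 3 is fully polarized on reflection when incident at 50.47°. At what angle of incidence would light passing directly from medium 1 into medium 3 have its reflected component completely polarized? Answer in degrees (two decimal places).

n₂/n₁ = tan 55.74° = 1.4681 and n₃/n₂ = tan 50.47° = 1.2118.
n₃/n₁ = 1.7791. Then tan θ_B(1→3) = n₃/n₁, so θ_B(1→3) = arctan(1.7791) = 60.66°.

θ_B ≈ 60.66°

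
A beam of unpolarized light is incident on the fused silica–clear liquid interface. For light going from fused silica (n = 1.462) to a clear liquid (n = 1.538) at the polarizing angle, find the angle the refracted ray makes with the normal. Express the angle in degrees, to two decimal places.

θ_t ≈ 43.55°

First find Brewster's angle: tan θ_B = 1.538/1.462 = 1.0520, giving θ_B = 46.45°.
At Brewster's angle the reflected and refracted rays are perpendicular, so θ_t = 90° − θ_B = 90° − 46.45° = 43.55°.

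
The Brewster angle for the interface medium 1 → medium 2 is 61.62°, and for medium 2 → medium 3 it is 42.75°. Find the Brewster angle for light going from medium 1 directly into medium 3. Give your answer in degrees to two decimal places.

θ_B ≈ 59.70°

n₂/n₁ = tan 61.62° = 1.8510 and n₃/n₂ = tan 42.75° = 0.9244.
So n₃/n₁ = (n₂/n₁)(n₃/n₂) = 1.8510 × 0.9244 = 1.7111.
θ_B(1→3) = arctan(1.7111) = 59.70°.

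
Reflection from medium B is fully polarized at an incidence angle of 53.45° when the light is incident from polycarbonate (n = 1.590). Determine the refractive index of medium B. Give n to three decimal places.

n ≈ 2.145

Brewster's law: tan θ_B = n₂/n₁ (light incident in polycarbonate, refracted into medium B).
n₂ = n₁ tan θ_B = 1.590 × tan 53.45° = 2.145.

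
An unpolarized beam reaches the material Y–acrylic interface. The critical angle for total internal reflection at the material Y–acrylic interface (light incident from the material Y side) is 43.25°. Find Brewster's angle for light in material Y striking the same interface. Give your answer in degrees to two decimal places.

n₂/n₁ = sin θ_c = sin 43.25° = 0.6852.
tan θ_B equals the same ratio, so θ_B = arctan(0.6852) = 34.42°.

θ_B ≈ 34.42°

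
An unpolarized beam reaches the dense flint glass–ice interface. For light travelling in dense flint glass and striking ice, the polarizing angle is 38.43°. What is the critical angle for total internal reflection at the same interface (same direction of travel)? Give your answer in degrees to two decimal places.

tan θ_B = n₂/n₁ = tan 38.43° = 0.7934.
Total internal reflection: sin θ_c = n₂/n₁ = 0.7934.
θ_c = arcsin(0.7934) = 52.51°.

θ_c ≈ 52.51°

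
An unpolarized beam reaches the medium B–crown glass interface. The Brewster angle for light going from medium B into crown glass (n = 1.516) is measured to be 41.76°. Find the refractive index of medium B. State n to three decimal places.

At the Brewster angle, tan θ_B = n₂/n₁ with n₁ on the incident side (medium B) and n₂ on the transmitted side (crown glass).
n₁ = n₂ / tan θ_B = 1.516 / tan 41.76° = 1.698.

n ≈ 1.698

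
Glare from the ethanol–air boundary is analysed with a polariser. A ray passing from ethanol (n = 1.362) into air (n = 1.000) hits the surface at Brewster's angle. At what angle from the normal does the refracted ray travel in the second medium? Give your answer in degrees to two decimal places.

θ_t ≈ 53.71°

First find Brewster's angle: tan θ_B = 1.000/1.362 = 0.7342, giving θ_B = 36.29°.
At Brewster's angle the reflected and refracted rays are perpendicular, so θ_t = 90° − θ_B = 90° − 36.29° = 53.71°.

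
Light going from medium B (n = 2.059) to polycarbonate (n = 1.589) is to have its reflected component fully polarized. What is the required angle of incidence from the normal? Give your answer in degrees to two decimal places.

θ_B ≈ 37.66°

The reflected p-component vanishes when tan θ_B = n₂/n₁.
tan θ_B = n₂/n₁ = 1.589/2.059 = 0.7717.
So θ_B = arctan 0.7717 = 37.66°.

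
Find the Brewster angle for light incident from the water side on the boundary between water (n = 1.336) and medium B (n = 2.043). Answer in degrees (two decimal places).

θ_B ≈ 56.82°

Here n₂/n₁ = 2.043/1.336 = 1.5292, and Brewster's law gives tan θ_B = n₂/n₁.
So θ_B = arctan 1.5292 = 56.82°.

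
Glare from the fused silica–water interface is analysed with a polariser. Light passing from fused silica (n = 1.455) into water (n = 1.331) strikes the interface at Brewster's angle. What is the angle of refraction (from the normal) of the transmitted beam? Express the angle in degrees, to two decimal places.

θ_B = arctan(n₂/n₁) = arctan(1.331/1.455) = 42.45°.
The refracted ray is perpendicular to the reflected ray, so θ_t = 90° − θ_B = 47.55°.

θ_t ≈ 47.55°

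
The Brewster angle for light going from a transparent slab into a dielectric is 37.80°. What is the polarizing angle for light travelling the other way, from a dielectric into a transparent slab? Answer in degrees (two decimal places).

The two Brewster angles are complementary: θ_B' = 90° − θ_B = 90° − 37.80° = 52.20°.

θ_B' ≈ 52.20°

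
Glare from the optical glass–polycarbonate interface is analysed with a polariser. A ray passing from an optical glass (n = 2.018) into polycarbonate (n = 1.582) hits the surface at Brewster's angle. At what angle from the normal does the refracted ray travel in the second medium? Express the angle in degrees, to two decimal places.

tan θ_B = n₂/n₁ = 1.582/2.018 = 0.7839, so θ_B = 38.09°.
The refracted ray is perpendicular to the reflected ray, so θ_t = 90° − θ_B = 51.91°.

θ_t ≈ 51.91°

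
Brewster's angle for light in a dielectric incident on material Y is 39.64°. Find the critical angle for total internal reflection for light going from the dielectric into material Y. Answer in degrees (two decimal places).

θ_c ≈ 55.94°

From Brewster, n₂/n₁ = tan θ_B = tan 39.64° = 0.8284.
Then sin θ_c = n₂/n₁ = 0.8284, so θ_c = arcsin 0.8284 = 55.94°.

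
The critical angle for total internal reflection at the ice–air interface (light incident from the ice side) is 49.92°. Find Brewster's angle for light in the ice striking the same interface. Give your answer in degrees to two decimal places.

sin θ_c = n₂/n₁, so n₂/n₁ = sin 49.92° = 0.7651.
Brewster: tan θ_B = n₂/n₁ = 0.7651.
θ_B = arctan(0.7651) = 37.42°.

θ_B ≈ 37.42°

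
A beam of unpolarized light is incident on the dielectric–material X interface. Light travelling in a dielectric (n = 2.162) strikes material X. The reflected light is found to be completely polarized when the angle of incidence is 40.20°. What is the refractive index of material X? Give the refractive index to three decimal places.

Brewster's law: tan θ_B = n₂/n₁ (light incident in a dielectric, refracted into material X).
n₂ = n₁ tan θ_B = 2.162 × tan 40.20° = 1.827.

n ≈ 1.827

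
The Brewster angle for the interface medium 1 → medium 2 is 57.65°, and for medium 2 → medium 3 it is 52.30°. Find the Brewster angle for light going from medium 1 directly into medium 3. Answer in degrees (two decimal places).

n₂/n₁ = tan 57.65° = 1.5788 and n₃/n₂ = tan 52.30° = 1.2938.
Multiplying, n₃/n₁ = 1.5788 × 1.2938 = 2.0427, and θ_B(1→3) = arctan 2.0427 = 63.92°.

θ_B ≈ 63.92°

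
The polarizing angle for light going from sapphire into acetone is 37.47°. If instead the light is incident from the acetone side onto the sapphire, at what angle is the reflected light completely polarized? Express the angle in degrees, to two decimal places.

tan θ_B' = n₁/n₂ = 1/tan θ_B, so θ_B' = 90° − θ_B.
θ_B' = 90° − 37.47° = 52.53°.

θ_B' ≈ 52.53°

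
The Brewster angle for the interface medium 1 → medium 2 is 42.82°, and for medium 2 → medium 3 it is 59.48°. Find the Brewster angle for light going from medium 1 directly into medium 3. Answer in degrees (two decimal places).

n₂/n₁ = tan 42.82° = 0.9267 and n₃/n₂ = tan 59.48° = 1.6963.
n₃/n₁ = 1.5719. Then tan θ_B(1→3) = n₃/n₁, so θ_B(1→3) = arctan(1.5719) = 57.54°.

θ_B ≈ 57.54°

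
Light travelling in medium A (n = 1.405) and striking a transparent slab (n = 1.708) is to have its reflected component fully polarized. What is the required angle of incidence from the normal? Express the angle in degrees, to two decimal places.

θ_B ≈ 50.56°

The reflected p-component vanishes when tan θ_B = n₂/n₁.
Here n₂/n₁ = 1.708/1.405 = 1.2157, and Brewster's law gives tan θ_B = n₂/n₁.
So θ_B = arctan 1.2157 = 50.56°.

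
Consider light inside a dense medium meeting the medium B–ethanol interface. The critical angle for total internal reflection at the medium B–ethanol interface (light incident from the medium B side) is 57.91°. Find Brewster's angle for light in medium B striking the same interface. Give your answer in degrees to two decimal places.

θ_B ≈ 40.27°

At the critical angle sin θ_c = n₂/n₁, giving n₂/n₁ = sin 57.91° = 0.8472.
Then tan θ_B = n₂/n₁ = 0.8472, so θ_B = arctan 0.8472 = 40.27°.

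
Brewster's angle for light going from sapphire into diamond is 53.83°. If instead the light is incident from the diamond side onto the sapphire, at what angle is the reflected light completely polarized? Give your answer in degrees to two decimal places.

θ_B' ≈ 36.17°

The two Brewster angles are complementary: θ_B' = 90° − θ_B = 90° − 53.83° = 36.17°.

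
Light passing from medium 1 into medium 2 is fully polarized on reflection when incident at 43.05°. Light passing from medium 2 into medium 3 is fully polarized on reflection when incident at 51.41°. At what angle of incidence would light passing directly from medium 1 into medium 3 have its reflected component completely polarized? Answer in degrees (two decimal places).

tan θ_B(1→2) = n₂/n₁ = tan 43.05° = 0.9341.
tan θ_B(2→3) = n₃/n₂ = tan 51.41° = 1.2531.
n₃/n₁ = 1.1706. Then tan θ_B(1→3) = n₃/n₁, so θ_B(1→3) = arctan(1.1706) = 49.49°.

θ_B ≈ 49.49°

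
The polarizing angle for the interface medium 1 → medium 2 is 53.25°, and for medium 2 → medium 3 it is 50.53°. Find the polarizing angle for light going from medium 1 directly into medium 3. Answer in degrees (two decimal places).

θ_B ≈ 58.41°

Each Brewster angle gives a ratio: n₂/n₁ = tan 53.25° = 1.3392, n₃/n₂ = tan 50.53° = 1.2144.
So n₃/n₁ = (n₂/n₁)(n₃/n₂) = 1.3392 × 1.2144 = 1.6263.
θ_B(1→3) = arctan(1.6263) = 58.41°.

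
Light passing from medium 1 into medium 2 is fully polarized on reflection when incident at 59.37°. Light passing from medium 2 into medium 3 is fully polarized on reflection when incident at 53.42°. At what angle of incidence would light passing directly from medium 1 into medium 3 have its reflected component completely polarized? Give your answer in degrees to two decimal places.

tan θ_B(1→2) = n₂/n₁ = tan 59.37° = 1.6889.
tan θ_B(2→3) = n₃/n₂ = tan 53.42° = 1.3475.
So n₃/n₁ = (n₂/n₁)(n₃/n₂) = 1.6889 × 1.3475 = 2.2757.
θ_B(1→3) = arctan(2.2757) = 66.28°.

θ_B ≈ 66.28°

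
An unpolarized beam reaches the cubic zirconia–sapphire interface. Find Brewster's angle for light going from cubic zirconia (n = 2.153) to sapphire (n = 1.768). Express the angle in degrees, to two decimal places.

At Brewster's angle the reflected and refracted rays are perpendicular, which with Snell's law gives tan θ_B = n₂/n₁.
tan θ_B = n₂/n₁ = 1.768/2.153 = 0.8212.
So θ_B = arctan 0.8212 = 39.39°.

θ_B ≈ 39.39°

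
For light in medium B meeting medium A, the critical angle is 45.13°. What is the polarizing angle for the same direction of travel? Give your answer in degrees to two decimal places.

θ_B ≈ 35.33°

At the critical angle sin θ_c = n₂/n₁, giving n₂/n₁ = sin 45.13° = 0.7087.
Then tan θ_B = n₂/n₁ = 0.7087, so θ_B = arctan 0.7087 = 35.33°.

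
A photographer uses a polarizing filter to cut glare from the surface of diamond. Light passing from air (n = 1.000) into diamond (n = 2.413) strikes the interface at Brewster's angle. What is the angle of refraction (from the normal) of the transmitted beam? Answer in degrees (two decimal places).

θ_B = arctan(n₂/n₁) = arctan(2.413/1.000) = 67.49°.
Since θ_B + θ_t = 90° at Brewster incidence, θ_t = 90° − 67.49° = 22.51°.

θ_t ≈ 22.51°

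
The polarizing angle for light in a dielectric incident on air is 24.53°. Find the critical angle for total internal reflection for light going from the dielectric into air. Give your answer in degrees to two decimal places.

n₂/n₁ = tan 24.53° = 0.4564; the critical angle satisfies sin θ_c = n₂/n₁.
θ_c = arcsin(0.4564) = 27.15°.

θ_c ≈ 27.15°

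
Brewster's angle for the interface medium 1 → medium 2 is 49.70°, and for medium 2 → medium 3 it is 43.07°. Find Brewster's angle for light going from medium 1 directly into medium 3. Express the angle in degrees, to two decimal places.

tan θ_B(1→2) = n₂/n₁ = tan 49.70° = 1.1792.
tan θ_B(2→3) = n₃/n₂ = tan 43.07° = 0.9348.
So n₃/n₁ = (n₂/n₁)(n₃/n₂) = 1.1792 × 0.9348 = 1.1023.
θ_B(1→3) = arctan(1.1023) = 47.79°.

θ_B ≈ 47.79°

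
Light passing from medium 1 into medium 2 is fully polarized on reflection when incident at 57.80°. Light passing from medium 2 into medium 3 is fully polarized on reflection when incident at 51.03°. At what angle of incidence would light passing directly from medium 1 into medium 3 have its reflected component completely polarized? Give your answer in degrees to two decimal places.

θ_B ≈ 63.01°

tan θ_B(1→2) = n₂/n₁ = tan 57.80° = 1.5880.
tan θ_B(2→3) = n₃/n₂ = tan 51.03° = 1.2362.
So n₃/n₁ = (n₂/n₁)(n₃/n₂) = 1.5880 × 1.2362 = 1.9631.
θ_B(1→3) = arctan(1.9631) = 63.01°.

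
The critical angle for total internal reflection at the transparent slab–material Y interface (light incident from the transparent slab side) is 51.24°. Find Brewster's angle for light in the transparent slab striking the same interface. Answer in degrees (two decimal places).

θ_B ≈ 37.95°

sin θ_c = n₂/n₁, so n₂/n₁ = sin 51.24° = 0.7798.
Brewster: tan θ_B = n₂/n₁ = 0.7798.
θ_B = arctan(0.7798) = 37.95°.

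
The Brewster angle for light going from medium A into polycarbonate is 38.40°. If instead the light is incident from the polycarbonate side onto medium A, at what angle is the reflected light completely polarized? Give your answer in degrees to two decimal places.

θ_B' ≈ 51.60°

Reversing the direction swaps n₁ and n₂, so tan θ_B' = 1/tan θ_B and θ_B' = 90° − θ_B.
Hence θ_B' = 90° − 38.40° = 51.60°.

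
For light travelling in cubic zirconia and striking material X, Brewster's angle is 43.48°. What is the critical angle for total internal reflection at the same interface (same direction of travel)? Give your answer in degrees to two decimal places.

From Brewster, n₂/n₁ = tan θ_B = tan 43.48° = 0.9483.
Then sin θ_c = n₂/n₁ = 0.9483, so θ_c = arcsin 0.9483 = 71.50°.

θ_c ≈ 71.50°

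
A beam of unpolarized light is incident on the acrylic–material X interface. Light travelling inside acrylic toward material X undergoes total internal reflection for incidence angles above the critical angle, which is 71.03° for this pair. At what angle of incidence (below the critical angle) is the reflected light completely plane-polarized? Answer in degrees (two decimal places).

θ_B ≈ 43.40°

n₂/n₁ = sin θ_c = sin 71.03° = 0.9457.
tan θ_B equals the same ratio, so θ_B = arctan(0.9457) = 43.40°.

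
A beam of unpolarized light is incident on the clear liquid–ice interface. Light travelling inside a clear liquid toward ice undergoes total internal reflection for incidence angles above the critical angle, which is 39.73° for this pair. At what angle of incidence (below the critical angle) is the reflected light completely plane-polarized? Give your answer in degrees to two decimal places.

θ_B ≈ 32.59°

At the critical angle sin θ_c = n₂/n₁, giving n₂/n₁ = sin 39.73° = 0.6392.
Then tan θ_B = n₂/n₁ = 0.6392, so θ_B = arctan 0.6392 = 32.59°.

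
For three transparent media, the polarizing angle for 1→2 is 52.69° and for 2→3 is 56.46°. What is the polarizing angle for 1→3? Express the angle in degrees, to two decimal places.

θ_B ≈ 63.20°

Each Brewster angle gives a ratio: n₂/n₁ = tan 52.69° = 1.3122, n₃/n₂ = tan 56.46° = 1.5085.
So n₃/n₁ = (n₂/n₁)(n₃/n₂) = 1.3122 × 1.5085 = 1.9795.
θ_B(1→3) = arctan(1.9795) = 63.20°.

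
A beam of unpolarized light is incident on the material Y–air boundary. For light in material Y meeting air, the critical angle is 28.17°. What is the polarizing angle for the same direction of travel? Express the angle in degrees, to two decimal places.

θ_B ≈ 25.27°

n₂/n₁ = sin θ_c = sin 28.17° = 0.4721.
tan θ_B equals the same ratio, so θ_B = arctan(0.4721) = 25.27°.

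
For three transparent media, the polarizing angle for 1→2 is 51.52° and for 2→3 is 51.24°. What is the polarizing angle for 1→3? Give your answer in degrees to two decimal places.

n₂/n₁ = tan 51.52° = 1.2581 and n₃/n₂ = tan 51.24° = 1.2455.
n₃/n₁ = 1.5670. Then tan θ_B(1→3) = n₃/n₁, so θ_B(1→3) = arctan(1.5670) = 57.45°.

θ_B ≈ 57.45°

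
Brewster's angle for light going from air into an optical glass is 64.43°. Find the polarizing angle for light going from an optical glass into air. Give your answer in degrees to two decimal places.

θ_B' ≈ 25.57°

The two Brewster angles are complementary: θ_B' = 90° − θ_B = 90° − 64.43° = 25.57°.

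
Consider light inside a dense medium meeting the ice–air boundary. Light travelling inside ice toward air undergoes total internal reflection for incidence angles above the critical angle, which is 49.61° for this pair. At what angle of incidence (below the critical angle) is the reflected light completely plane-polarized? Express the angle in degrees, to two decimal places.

θ_B ≈ 37.29°

At the critical angle sin θ_c = n₂/n₁, giving n₂/n₁ = sin 49.61° = 0.7617.
Then tan θ_B = n₂/n₁ = 0.7617, so θ_B = arctan 0.7617 = 37.29°.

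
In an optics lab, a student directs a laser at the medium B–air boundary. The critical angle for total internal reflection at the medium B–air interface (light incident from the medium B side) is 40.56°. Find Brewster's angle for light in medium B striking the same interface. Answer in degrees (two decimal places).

θ_B ≈ 33.03°

At the critical angle sin θ_c = n₂/n₁, giving n₂/n₁ = sin 40.56° = 0.6502.
Then tan θ_B = n₂/n₁ = 0.6502, so θ_B = arctan 0.6502 = 33.03°.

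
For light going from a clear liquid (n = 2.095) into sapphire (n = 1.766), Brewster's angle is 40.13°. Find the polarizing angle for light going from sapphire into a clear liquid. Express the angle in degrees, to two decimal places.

tan θ_B' = n₁/n₂ = 1/tan θ_B, so θ_B' = 90° − θ_B.
θ_B' = 90° − 40.13° = 49.87°.

θ_B' ≈ 49.87°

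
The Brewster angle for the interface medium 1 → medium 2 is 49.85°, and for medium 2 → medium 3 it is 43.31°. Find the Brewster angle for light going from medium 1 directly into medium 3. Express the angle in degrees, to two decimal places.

θ_B ≈ 48.18°

n₂/n₁ = tan 49.85° = 1.1854 and n₃/n₂ = tan 43.31° = 0.9427.
So n₃/n₁ = (n₂/n₁)(n₃/n₂) = 1.1854 × 0.9427 = 1.1175.
θ_B(1→3) = arctan(1.1175) = 48.18°.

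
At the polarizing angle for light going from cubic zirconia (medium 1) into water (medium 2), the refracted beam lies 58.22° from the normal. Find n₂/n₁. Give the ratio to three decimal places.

n₂/n₁ ≈ 0.620

At Brewster incidence θ_B = 90° − θ_t = 90° − 58.22° = 31.78°.
Then n₂/n₁ = tan θ_B = tan 31.78° = 0.620.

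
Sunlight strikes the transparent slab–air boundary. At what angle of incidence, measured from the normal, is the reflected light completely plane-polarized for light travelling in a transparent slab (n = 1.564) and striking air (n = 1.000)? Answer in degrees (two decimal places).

Brewster's condition: tan θ_B = n₂/n₁ = 1.000/1.564 = 0.6394.
So θ_B = arctan 0.6394 = 32.59°.

θ_B ≈ 32.59°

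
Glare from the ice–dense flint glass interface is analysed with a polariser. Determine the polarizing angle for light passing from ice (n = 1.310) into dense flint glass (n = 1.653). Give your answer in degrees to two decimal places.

θ_B ≈ 51.60°

At Brewster's angle the reflected and refracted rays are perpendicular, which with Snell's law gives tan θ_B = n₂/n₁.
Brewster's condition: tan θ_B = n₂/n₁ = 1.653/1.310 = 1.2618.
θ_B = arctan(1.2618) = 51.60°.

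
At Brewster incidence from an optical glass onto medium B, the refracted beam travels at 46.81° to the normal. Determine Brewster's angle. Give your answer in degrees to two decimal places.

Since the reflected and refracted rays are at right angles at the polarizing angle, θ_B + θ_t = 90°.
θ_B = 90° − 46.81° = 43.19°.

θ_B ≈ 43.19°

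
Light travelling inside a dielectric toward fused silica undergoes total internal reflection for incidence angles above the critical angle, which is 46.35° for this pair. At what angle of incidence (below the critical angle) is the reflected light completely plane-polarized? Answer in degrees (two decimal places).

θ_B ≈ 35.89°

At the critical angle sin θ_c = n₂/n₁, giving n₂/n₁ = sin 46.35° = 0.7236.
Then tan θ_B = n₂/n₁ = 0.7236, so θ_B = arctan 0.7236 = 35.89°.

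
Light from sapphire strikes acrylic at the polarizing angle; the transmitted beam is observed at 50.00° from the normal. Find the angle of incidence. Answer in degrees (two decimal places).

At Brewster's angle the reflected and refracted rays are perpendicular, so θ_B + θ_t = 90°.
θ_B = 90° − 50.00° = 40.00°.

θ_B ≈ 40.00°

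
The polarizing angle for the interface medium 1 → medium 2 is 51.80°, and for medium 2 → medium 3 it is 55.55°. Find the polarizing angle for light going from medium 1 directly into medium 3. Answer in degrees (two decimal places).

n₂/n₁ = tan 51.80° = 1.2708 and n₃/n₂ = tan 55.55° = 1.4577.
So n₃/n₁ = (n₂/n₁)(n₃/n₂) = 1.2708 × 1.4577 = 1.8524.
θ_B(1→3) = arctan(1.8524) = 61.64°.

θ_B ≈ 61.64°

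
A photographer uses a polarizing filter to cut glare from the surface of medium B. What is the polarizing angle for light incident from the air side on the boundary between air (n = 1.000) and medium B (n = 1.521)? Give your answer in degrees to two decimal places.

θ_B ≈ 56.68°

At Brewster's angle the reflected and refracted rays are perpendicular, which with Snell's law gives tan θ_B = n₂/n₁.
Brewster's condition: tan θ_B = n₂/n₁ = 1.521/1.000 = 1.5210.
θ_B = arctan(1.5210) = 56.68°.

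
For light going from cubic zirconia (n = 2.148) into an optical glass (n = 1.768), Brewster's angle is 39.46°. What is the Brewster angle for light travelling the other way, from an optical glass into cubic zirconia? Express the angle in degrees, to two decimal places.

tan θ_B' = n₁/n₂ = 1/tan θ_B, so θ_B' = 90° − θ_B.
θ_B' = 90° − 39.46° = 50.54°.

θ_B' ≈ 50.54°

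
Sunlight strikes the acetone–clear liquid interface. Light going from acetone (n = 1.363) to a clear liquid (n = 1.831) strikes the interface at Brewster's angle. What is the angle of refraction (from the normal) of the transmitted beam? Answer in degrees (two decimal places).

θ_B = arctan(n₂/n₁) = arctan(1.831/1.363) = 53.34°.
The refracted ray is perpendicular to the reflected ray, so θ_t = 90° − θ_B = 36.66°.

θ_t ≈ 36.66°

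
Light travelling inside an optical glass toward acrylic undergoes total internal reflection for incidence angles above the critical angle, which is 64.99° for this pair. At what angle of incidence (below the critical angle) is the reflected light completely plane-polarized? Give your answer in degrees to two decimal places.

θ_B ≈ 42.18°

n₂/n₁ = sin θ_c = sin 64.99° = 0.9062.
tan θ_B equals the same ratio, so θ_B = arctan(0.9062) = 42.18°.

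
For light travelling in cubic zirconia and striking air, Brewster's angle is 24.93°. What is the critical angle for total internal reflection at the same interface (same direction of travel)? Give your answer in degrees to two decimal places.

n₂/n₁ = tan 24.93° = 0.4648; the critical angle satisfies sin θ_c = n₂/n₁.
θ_c = arcsin(0.4648) = 27.70°.

θ_c ≈ 27.70°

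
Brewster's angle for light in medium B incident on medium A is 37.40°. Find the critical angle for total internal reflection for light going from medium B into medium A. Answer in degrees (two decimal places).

tan θ_B = n₂/n₁ = tan 37.40° = 0.7646.
Total internal reflection: sin θ_c = n₂/n₁ = 0.7646.
θ_c = arcsin(0.7646) = 49.87°.

θ_c ≈ 49.87°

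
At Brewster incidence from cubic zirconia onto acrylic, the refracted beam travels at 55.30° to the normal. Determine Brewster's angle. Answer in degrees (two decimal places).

Since the reflected and refracted rays are at right angles at the polarizing angle, θ_B + θ_t = 90°.
So θ_B = 90° − θ_t = 90° − 55.30° = 34.70°.

θ_B ≈ 34.70°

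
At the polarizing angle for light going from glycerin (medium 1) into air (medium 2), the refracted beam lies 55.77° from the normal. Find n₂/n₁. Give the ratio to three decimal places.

θ_B + θ_t = 90°, so θ_B = 90° − 55.77° = 34.23°.
tan θ_B = n₂/n₁, so n₂/n₁ = tan 34.23° = 0.680.

n₂/n₁ ≈ 0.680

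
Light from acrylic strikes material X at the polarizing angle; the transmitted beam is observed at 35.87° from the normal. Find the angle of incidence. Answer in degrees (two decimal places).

Brewster's condition makes the reflected and refracted beams perpendicular: θ_B + θ_t = 90°.
So θ_B = 90° − θ_t = 90° − 35.87° = 54.13°.

θ_B ≈ 54.13°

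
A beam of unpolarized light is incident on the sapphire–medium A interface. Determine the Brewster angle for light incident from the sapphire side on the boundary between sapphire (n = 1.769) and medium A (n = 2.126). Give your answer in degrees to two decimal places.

θ_B ≈ 50.24°

tan θ_B = n₂/n₁ = 2.126/1.769 = 1.2018. Taking the arctangent, θ_B = 50.24°.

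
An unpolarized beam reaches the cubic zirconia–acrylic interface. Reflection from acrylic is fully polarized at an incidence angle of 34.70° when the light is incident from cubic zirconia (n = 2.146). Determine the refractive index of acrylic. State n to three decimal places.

Full polarization of the reflected beam means tan θ_B = n₂/n₁, where n₁ is the incident medium (cubic zirconia).
n₂ = n₁ tan θ_B = 2.146 × tan 34.70° = 1.486.

n ≈ 1.486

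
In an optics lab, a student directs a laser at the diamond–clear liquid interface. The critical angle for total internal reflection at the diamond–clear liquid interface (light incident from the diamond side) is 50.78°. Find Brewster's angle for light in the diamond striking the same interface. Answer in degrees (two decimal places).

θ_B ≈ 37.77°

n₂/n₁ = sin θ_c = sin 50.78° = 0.7747.
tan θ_B equals the same ratio, so θ_B = arctan(0.7747) = 37.77°.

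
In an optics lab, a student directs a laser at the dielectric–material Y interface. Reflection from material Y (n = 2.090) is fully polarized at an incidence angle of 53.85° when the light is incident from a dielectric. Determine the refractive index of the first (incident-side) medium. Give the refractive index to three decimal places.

At Brewster's angle, tan θ_B = n₂/n₁ with n₁ on the incident side (a dielectric) and n₂ on the transmitted side (material Y).
n₁ = n₂ / tan θ_B = 2.090 / tan 53.85° = 1.527.

n ≈ 1.527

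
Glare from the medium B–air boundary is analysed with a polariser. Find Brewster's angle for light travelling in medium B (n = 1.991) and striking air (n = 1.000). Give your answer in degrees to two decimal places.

θ_B ≈ 26.67°

The reflected p-component vanishes when tan θ_B = n₂/n₁.
Here n₂/n₁ = 1.000/1.991 = 0.5023, and Brewster's law gives tan θ_B = n₂/n₁.
θ_B = arctan(0.5023) = 26.67°.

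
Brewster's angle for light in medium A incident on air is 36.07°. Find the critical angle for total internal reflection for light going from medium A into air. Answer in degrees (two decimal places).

θ_c ≈ 46.75°

n₂/n₁ = tan 36.07° = 0.7284; the critical angle satisfies sin θ_c = n₂/n₁.
θ_c = arcsin(0.7284) = 46.75°.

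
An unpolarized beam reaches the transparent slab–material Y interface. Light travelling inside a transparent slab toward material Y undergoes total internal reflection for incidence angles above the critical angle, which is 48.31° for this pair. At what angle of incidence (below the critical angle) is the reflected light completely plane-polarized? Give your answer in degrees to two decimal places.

At the critical angle sin θ_c = n₂/n₁, giving n₂/n₁ = sin 48.31° = 0.7468.
Then tan θ_B = n₂/n₁ = 0.7468, so θ_B = arctan 0.7468 = 36.75°.

θ_B ≈ 36.75°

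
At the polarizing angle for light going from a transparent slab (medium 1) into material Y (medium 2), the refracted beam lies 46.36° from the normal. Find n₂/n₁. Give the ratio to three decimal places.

n₂/n₁ ≈ 0.954

At Brewster incidence θ_B = 90° − θ_t = 90° − 46.36° = 43.64°.
Then n₂/n₁ = tan θ_B = tan 43.64° = 0.954.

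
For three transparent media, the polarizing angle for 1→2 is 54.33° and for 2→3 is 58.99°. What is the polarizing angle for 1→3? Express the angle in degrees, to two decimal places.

θ_B ≈ 66.66°

Each Brewster angle gives a ratio: n₂/n₁ = tan 54.33° = 1.3932, n₃/n₂ = tan 58.99° = 1.6636.
n₃/n₁ = 2.3177. Then tan θ_B(1→3) = n₃/n₁, so θ_B(1→3) = arctan(2.3177) = 66.66°.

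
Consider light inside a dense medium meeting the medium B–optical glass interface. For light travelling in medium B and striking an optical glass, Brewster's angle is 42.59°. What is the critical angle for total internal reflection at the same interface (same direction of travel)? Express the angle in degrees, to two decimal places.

tan θ_B = n₂/n₁ = tan 42.59° = 0.9192.
Total internal reflection: sin θ_c = n₂/n₁ = 0.9192.
θ_c = arcsin(0.9192) = 66.81°.

θ_c ≈ 66.81°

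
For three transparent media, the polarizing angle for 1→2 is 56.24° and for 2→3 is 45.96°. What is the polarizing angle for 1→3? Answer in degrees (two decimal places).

θ_B ≈ 57.12°

n₂/n₁ = tan 56.24° = 1.4960 and n₃/n₂ = tan 45.96° = 1.0341.
So n₃/n₁ = (n₂/n₁)(n₃/n₂) = 1.4960 × 1.0341 = 1.5470.
θ_B(1→3) = arctan(1.5470) = 57.12°.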